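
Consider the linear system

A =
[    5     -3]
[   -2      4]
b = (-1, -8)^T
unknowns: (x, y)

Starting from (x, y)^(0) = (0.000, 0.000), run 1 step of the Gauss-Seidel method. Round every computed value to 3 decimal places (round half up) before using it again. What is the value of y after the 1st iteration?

-2.100

Iteration 1:
  x = (-1 - (-3)·0.000) / (5) = -0.200
  y = (-8 - (-2)·-0.200) / (4) = -2.100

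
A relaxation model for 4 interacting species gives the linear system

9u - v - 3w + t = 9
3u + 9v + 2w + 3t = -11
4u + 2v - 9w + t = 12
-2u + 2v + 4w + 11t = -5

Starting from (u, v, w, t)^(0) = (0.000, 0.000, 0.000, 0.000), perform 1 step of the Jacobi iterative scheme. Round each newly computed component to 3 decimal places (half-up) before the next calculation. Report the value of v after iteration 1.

-1.222

Iteration 1:
  u = (9 - (-1)·0.000 - (-3)·0.000 - (1)·0.000) / (9) = 1.000
  v = (-11 - (3)·0.000 - (2)·0.000 - (3)·0.000) / (9) = -1.222
  w = (12 - (4)·0.000 - (2)·0.000 - (1)·0.000) / (-9) = -1.333
  t = (-5 - (-2)·0.000 - (2)·0.000 - (4)·0.000) / (11) = -0.455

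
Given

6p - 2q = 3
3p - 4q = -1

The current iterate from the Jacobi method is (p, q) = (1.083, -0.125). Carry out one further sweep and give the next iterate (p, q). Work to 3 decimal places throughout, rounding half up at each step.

One sweep:
  p = (3 - (-2)·-0.125) / (6) = 0.458
  q = (-1 - (3)·1.083) / (-4) = 1.062

(0.458, 1.062)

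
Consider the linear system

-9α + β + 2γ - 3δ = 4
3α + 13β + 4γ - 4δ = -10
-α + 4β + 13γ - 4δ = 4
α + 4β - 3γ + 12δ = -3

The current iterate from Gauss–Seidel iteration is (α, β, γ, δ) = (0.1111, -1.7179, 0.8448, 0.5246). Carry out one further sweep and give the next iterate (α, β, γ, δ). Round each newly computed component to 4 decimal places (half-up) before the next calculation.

One sweep:
  α = (4 - (1)·-1.7179 - (2)·0.8448 - (-3)·0.5246) / (-9) = -0.6225
  β = (-10 - (3)·-0.6225 - (4)·0.8448 - (-4)·0.5246) / (13) = -0.7241
  γ = (4 - (-1)·-0.6225 - (4)·-0.7241 - (-4)·0.5246) / (13) = 0.6440
  δ = (-3 - (1)·-0.6225 - (4)·-0.7241 - (-3)·0.6440) / (12) = 0.2042

(-0.6225, -0.7241, 0.6440, 0.2042)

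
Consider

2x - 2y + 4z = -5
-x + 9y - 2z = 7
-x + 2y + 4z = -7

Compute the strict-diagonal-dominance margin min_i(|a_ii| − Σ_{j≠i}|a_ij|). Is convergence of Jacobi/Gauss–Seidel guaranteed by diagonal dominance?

-4

row 1: |2| − (2+4) = -4
row 2: |9| − (1+2) = 6
row 3: |4| − (1+2) = 1
minimum over rows = -4 → not strictly diagonally dominant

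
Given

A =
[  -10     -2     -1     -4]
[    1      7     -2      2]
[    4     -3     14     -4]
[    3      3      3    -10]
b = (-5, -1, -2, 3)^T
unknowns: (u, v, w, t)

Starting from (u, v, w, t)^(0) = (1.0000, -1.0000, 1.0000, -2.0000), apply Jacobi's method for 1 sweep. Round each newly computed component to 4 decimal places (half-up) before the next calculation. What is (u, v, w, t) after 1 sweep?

Iteration 1:
  u = (-5 - (-2)·-1.0000 - (-1)·1.0000 - (-4)·-2.0000) / (-10) = 1.4000
  v = (-1 - (1)·1.0000 - (-2)·1.0000 - (2)·-2.0000) / (7) = 0.5714
  w = (-2 - (4)·1.0000 - (-3)·-1.0000 - (-4)·-2.0000) / (14) = -1.2143
  t = (3 - (3)·1.0000 - (3)·-1.0000 - (3)·1.0000) / (-10) = 0.0000

(1.4000, 0.5714, -1.2143, 0.0000)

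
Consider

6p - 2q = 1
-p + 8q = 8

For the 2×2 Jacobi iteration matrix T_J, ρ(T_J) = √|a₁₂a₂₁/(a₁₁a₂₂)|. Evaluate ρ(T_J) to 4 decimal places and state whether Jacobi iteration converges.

0.2041

a₁₂a₂₁/(a₁₁a₂₂) = (-2)·(-1) / ((6)·(8)) = 0.041667
ρ = √|0.041667| = √0.041667 = 0.2041
ρ < 1, so Jacobi converges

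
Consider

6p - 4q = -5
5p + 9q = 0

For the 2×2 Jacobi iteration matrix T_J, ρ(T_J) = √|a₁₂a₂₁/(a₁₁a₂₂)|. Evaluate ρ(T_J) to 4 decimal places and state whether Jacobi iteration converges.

a₁₂a₂₁/(a₁₁a₂₂) = (-4)·(5) / ((6)·(9)) = -0.370370
ρ = √|-0.370370| = √0.370370 = 0.6086
ρ < 1, so Jacobi converges

0.6086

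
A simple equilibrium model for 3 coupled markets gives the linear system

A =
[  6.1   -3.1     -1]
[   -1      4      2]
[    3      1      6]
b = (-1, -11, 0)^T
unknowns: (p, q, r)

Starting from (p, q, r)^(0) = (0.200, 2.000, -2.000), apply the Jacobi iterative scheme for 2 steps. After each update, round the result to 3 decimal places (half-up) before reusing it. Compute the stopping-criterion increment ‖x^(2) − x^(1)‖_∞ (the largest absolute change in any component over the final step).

1.624

Iteration 1:
  p = (-1 - (-3.1)·2.000 - (-1)·-2.000) / (6.1) = 0.525
  q = (-11 - (-1)·0.200 - (2)·-2.000) / (4) = -1.700
  r = (0 - (3)·0.200 - (1)·2.000) / (6) = -0.433
Iteration 2:
  p = (-1 - (-3.1)·-1.700 - (-1)·-0.433) / (6.1) = -1.099
  q = (-11 - (-1)·0.525 - (2)·-0.433) / (4) = -2.402
  r = (0 - (3)·0.525 - (1)·-1.700) / (6) = 0.021
Change: (-1.624, -0.702, 0.454) → max |·| = 1.624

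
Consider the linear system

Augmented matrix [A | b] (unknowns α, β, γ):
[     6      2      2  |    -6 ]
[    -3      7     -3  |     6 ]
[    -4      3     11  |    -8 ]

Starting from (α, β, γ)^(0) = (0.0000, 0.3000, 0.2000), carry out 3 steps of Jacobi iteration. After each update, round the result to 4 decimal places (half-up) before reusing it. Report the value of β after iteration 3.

Iteration 1:
  α = (-6 - (2)·0.3000 - (2)·0.2000) / (6) = -1.1667
  β = (6 - (-3)·0.0000 - (-3)·0.2000) / (7) = 0.9429
  γ = (-8 - (-4)·0.0000 - (3)·0.3000) / (11) = -0.8091
Iteration 2:
  α = (-6 - (2)·0.9429 - (2)·-0.8091) / (6) = -1.0446
  β = (6 - (-3)·-1.1667 - (-3)·-0.8091) / (7) = 0.0104
  γ = (-8 - (-4)·-1.1667 - (3)·0.9429) / (11) = -1.4087
Iteration 3:
  α = (-6 - (2)·0.0104 - (2)·-1.4087) / (6) = -0.5339
  β = (6 - (-3)·-1.0446 - (-3)·-1.4087) / (7) = -0.1943
  γ = (-8 - (-4)·-1.0446 - (3)·0.0104) / (11) = -1.1100

-0.1943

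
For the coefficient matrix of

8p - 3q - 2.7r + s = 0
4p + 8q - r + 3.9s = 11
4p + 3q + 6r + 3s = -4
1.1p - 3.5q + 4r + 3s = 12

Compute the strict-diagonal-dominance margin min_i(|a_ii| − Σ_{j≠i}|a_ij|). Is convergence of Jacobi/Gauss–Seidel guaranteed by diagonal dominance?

-5.6

row 1: |8| − (3+2.7+1) = 1.3
row 2: |8| − (4+1+3.9) = -0.9
row 3: |6| − (4+3+3) = -4
row 4: |3| − (1.1+3.5+4) = -5.6
minimum over rows = -5.6 → not strictly diagonally dominant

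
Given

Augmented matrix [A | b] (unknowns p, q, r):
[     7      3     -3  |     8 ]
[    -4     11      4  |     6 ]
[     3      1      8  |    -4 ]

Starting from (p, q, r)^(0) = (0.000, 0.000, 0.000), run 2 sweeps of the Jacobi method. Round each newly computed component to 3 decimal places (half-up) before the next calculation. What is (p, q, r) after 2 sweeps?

(0.695, 1.143, -0.997)

Iteration 1:
  p = (8 - (3)·0.000 - (-3)·0.000) / (7) = 1.143
  q = (6 - (-4)·0.000 - (4)·0.000) / (11) = 0.545
  r = (-4 - (3)·0.000 - (1)·0.000) / (8) = -0.500
Iteration 2:
  p = (8 - (3)·0.545 - (-3)·-0.500) / (7) = 0.695
  q = (6 - (-4)·1.143 - (4)·-0.500) / (11) = 1.143
  r = (-4 - (3)·1.143 - (1)·0.545) / (8) = -0.997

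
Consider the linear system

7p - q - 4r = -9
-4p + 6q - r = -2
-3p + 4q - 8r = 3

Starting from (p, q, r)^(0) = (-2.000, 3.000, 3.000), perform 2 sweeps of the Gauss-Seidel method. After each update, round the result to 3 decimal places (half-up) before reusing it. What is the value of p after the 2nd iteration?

-1.367

Iteration 1:
  p = (-9 - (-1)·3.000 - (-4)·3.000) / (7) = 0.857
  q = (-2 - (-4)·0.857 - (-1)·3.000) / (6) = 0.738
  r = (3 - (-3)·0.857 - (4)·0.738) / (-8) = -0.327
Iteration 2:
  p = (-9 - (-1)·0.738 - (-4)·-0.327) / (7) = -1.367
  q = (-2 - (-4)·-1.367 - (-1)·-0.327) / (6) = -1.299
  r = (3 - (-3)·-1.367 - (4)·-1.299) / (-8) = -0.512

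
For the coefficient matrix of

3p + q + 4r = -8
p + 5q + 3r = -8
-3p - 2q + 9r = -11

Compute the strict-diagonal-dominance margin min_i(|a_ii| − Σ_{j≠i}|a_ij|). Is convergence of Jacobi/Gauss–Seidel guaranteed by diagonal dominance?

-2

row 1: |3| − (1+4) = -2
row 2: |5| − (1+3) = 1
row 3: |9| − (3+2) = 4
minimum over rows = -2 → not strictly diagonally dominant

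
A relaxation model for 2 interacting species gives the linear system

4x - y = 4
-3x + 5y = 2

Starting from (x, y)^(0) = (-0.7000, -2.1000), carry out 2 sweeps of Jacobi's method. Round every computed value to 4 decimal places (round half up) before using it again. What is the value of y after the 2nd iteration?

Iteration 1:
  x = (4 - (-1)·-2.1000) / (4) = 0.4750
  y = (2 - (-3)·-0.7000) / (5) = -0.0200
Iteration 2:
  x = (4 - (-1)·-0.0200) / (4) = 0.9950
  y = (2 - (-3)·0.4750) / (5) = 0.6850

0.6850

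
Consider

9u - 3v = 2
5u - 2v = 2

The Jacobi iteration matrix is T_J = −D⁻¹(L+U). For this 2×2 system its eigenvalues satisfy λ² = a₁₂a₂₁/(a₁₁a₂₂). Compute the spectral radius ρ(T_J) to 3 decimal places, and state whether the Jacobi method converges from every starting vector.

a₁₂a₂₁/(a₁₁a₂₂) = (-3)·(5) / ((9)·(-2)) = 0.833333
ρ = √|0.833333| = √0.833333 = 0.913
ρ < 1, so Jacobi converges

0.913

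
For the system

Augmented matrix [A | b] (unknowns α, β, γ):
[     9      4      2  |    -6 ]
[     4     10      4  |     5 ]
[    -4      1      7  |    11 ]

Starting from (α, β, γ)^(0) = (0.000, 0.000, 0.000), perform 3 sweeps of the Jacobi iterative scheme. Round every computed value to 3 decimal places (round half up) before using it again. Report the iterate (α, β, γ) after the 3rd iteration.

Iteration 1:
  α = (-6 - (4)·0.000 - (2)·0.000) / (9) = -0.667
  β = (5 - (4)·0.000 - (4)·0.000) / (10) = 0.500
  γ = (11 - (-4)·0.000 - (1)·0.000) / (7) = 1.571
Iteration 2:
  α = (-6 - (4)·0.500 - (2)·1.571) / (9) = -1.238
  β = (5 - (4)·-0.667 - (4)·1.571) / (10) = 0.138
  γ = (11 - (-4)·-0.667 - (1)·0.500) / (7) = 1.119
Iteration 3:
  α = (-6 - (4)·0.138 - (2)·1.119) / (9) = -0.977
  β = (5 - (4)·-1.238 - (4)·1.119) / (10) = 0.548
  γ = (11 - (-4)·-1.238 - (1)·0.138) / (7) = 0.844

(-0.977, 0.548, 0.844)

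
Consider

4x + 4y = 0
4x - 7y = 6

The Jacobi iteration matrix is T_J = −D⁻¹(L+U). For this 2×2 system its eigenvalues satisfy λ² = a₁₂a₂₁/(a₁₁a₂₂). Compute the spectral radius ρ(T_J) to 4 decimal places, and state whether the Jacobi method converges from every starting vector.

0.7559

a₁₂a₂₁/(a₁₁a₂₂) = (4)·(4) / ((4)·(-7)) = -0.571429
ρ = √|-0.571429| = √0.571429 = 0.7559
ρ < 1, so Jacobi converges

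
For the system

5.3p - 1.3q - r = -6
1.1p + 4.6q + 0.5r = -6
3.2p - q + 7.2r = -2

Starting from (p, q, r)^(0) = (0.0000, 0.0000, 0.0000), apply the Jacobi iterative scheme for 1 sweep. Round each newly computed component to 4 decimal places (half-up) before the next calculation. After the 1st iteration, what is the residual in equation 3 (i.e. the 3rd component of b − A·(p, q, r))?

2.3186

Iteration 1:
  p = (-6 - (-1.3)·0.0000 - (-1)·0.0000) / (5.3) = -1.1321
  q = (-6 - (1.1)·0.0000 - (0.5)·0.0000) / (4.6) = -1.3043
  r = (-2 - (3.2)·0.0000 - (-1)·0.0000) / (7.2) = -0.2778
Residual b − A·x = (-1.9733, 1.3840, 2.3186)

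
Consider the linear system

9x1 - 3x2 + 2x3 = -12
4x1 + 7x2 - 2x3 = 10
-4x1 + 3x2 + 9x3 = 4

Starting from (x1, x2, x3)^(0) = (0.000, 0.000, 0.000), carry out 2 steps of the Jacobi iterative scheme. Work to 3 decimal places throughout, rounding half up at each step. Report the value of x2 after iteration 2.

Iteration 1:
  x1 = (-12 - (-3)·0.000 - (2)·0.000) / (9) = -1.333
  x2 = (10 - (4)·0.000 - (-2)·0.000) / (7) = 1.429
  x3 = (4 - (-4)·0.000 - (3)·0.000) / (9) = 0.444
Iteration 2:
  x1 = (-12 - (-3)·1.429 - (2)·0.444) / (9) = -0.956
  x2 = (10 - (4)·-1.333 - (-2)·0.444) / (7) = 2.317
  x3 = (4 - (-4)·-1.333 - (3)·1.429) / (9) = -0.624

2.317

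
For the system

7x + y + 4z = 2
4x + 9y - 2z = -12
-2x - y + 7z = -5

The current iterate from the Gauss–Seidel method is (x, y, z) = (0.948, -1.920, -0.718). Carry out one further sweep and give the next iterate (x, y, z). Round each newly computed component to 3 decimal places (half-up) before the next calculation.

(0.970, -1.924, -0.712)

One sweep:
  x = (2 - (1)·-1.920 - (4)·-0.718) / (7) = 0.970
  y = (-12 - (4)·0.970 - (-2)·-0.718) / (9) = -1.924
  z = (-5 - (-2)·0.970 - (-1)·-1.924) / (7) = -0.712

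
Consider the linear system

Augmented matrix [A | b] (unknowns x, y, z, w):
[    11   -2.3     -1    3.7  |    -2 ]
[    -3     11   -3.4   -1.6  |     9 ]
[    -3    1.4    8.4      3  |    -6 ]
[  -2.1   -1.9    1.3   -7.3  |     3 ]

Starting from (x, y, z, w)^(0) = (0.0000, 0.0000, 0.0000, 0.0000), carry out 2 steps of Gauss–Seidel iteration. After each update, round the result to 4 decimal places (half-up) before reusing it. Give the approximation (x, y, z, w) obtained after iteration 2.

Iteration 1:
  x = (-2 - (-2.3)·0.0000 - (-1)·0.0000 - (3.7)·0.0000) / (11) = -0.1818
  y = (9 - (-3)·-0.1818 - (-3.4)·0.0000 - (-1.6)·0.0000) / (11) = 0.7686
  z = (-6 - (-3)·-0.1818 - (1.4)·0.7686 - (3)·0.0000) / (8.4) = -0.9073
  w = (3 - (-2.1)·-0.1818 - (-1.9)·0.7686 - (1.3)·-0.9073) / (-7.3) = -0.7203
Iteration 2:
  x = (-2 - (-2.3)·0.7686 - (-1)·-0.9073 - (3.7)·-0.7203) / (11) = 0.1387
  y = (9 - (-3)·0.1387 - (-3.4)·-0.9073 - (-1.6)·-0.7203) / (11) = 0.4708
  z = (-6 - (-3)·0.1387 - (1.4)·0.4708 - (3)·-0.7203) / (8.4) = -0.4860
  w = (3 - (-2.1)·0.1387 - (-1.9)·0.4708 - (1.3)·-0.4860) / (-7.3) = -0.6599

(0.1387, 0.4708, -0.4860, -0.6599)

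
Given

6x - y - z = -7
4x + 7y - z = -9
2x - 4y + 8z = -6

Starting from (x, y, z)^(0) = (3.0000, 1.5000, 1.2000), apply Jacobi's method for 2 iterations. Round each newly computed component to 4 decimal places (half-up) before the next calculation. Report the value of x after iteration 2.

Iteration 1:
  x = (-7 - (-1)·1.5000 - (-1)·1.2000) / (6) = -0.7167
  y = (-9 - (4)·3.0000 - (-1)·1.2000) / (7) = -2.8286
  z = (-6 - (2)·3.0000 - (-4)·1.5000) / (8) = -0.7500
Iteration 2:
  x = (-7 - (-1)·-2.8286 - (-1)·-0.7500) / (6) = -1.7631
  y = (-9 - (4)·-0.7167 - (-1)·-0.7500) / (7) = -0.9833
  z = (-6 - (2)·-0.7167 - (-4)·-2.8286) / (8) = -1.9851

-1.7631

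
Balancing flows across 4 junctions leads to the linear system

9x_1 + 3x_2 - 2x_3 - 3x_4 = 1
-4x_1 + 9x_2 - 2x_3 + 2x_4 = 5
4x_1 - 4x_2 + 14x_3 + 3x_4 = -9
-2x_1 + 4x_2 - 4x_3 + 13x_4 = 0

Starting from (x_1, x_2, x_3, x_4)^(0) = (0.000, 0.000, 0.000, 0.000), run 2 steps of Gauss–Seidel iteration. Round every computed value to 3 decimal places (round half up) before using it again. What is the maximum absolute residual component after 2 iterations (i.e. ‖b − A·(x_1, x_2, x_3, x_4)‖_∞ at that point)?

1.062

Iteration 1:
  x_1 = (1 - (3)·0.000 - (-2)·0.000 - (-3)·0.000) / (9) = 0.111
  x_2 = (5 - (-4)·0.111 - (-2)·0.000 - (2)·0.000) / (9) = 0.605
  x_3 = (-9 - (4)·0.111 - (-4)·0.605 - (3)·0.000) / (14) = -0.502
  x_4 = (0 - (-2)·0.111 - (4)·0.605 - (-4)·-0.502) / (13) = -0.324
Iteration 2:
  x_1 = (1 - (3)·0.605 - (-2)·-0.502 - (-3)·-0.324) / (9) = -0.310
  x_2 = (5 - (-4)·-0.310 - (-2)·-0.502 - (2)·-0.324) / (9) = 0.378
  x_3 = (-9 - (4)·-0.310 - (-4)·0.378 - (3)·-0.324) / (14) = -0.377
  x_4 = (0 - (-2)·-0.310 - (4)·0.378 - (-4)·-0.377) / (13) = -0.280
Residual b − A·x = (1.062, 0.164, -0.130, 0.000); ∞-norm = 1.062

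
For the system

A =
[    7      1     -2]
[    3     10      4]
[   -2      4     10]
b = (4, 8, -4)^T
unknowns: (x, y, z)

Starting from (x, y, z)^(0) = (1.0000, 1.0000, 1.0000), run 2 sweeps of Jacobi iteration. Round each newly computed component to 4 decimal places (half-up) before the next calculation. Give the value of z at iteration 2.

Iteration 1:
  x = (4 - (1)·1.0000 - (-2)·1.0000) / (7) = 0.7143
  y = (8 - (3)·1.0000 - (4)·1.0000) / (10) = 0.1000
  z = (-4 - (-2)·1.0000 - (4)·1.0000) / (10) = -0.6000
Iteration 2:
  x = (4 - (1)·0.1000 - (-2)·-0.6000) / (7) = 0.3857
  y = (8 - (3)·0.7143 - (4)·-0.6000) / (10) = 0.8257
  z = (-4 - (-2)·0.7143 - (4)·0.1000) / (10) = -0.2971

-0.2971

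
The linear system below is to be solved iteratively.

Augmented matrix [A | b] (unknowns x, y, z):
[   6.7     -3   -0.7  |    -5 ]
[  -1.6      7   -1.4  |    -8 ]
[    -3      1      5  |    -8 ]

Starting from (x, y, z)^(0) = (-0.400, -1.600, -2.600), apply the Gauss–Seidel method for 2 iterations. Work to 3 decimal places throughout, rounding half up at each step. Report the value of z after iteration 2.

-2.336

Iteration 1:
  x = (-5 - (-3)·-1.600 - (-0.7)·-2.600) / (6.7) = -1.734
  y = (-8 - (-1.6)·-1.734 - (-1.4)·-2.600) / (7) = -2.059
  z = (-8 - (-3)·-1.734 - (1)·-2.059) / (5) = -2.229
Iteration 2:
  x = (-5 - (-3)·-2.059 - (-0.7)·-2.229) / (6.7) = -1.901
  y = (-8 - (-1.6)·-1.901 - (-1.4)·-2.229) / (7) = -2.023
  z = (-8 - (-3)·-1.901 - (1)·-2.023) / (5) = -2.336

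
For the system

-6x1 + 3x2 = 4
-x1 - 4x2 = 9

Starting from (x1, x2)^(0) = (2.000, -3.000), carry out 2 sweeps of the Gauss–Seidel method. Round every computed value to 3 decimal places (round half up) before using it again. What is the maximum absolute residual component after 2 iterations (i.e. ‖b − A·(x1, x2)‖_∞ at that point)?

Iteration 1:
  x1 = (4 - (3)·-3.000) / (-6) = -2.167
  x2 = (9 - (-1)·-2.167) / (-4) = -1.708
Iteration 2:
  x1 = (4 - (3)·-1.708) / (-6) = -1.521
  x2 = (9 - (-1)·-1.521) / (-4) = -1.870
Residual b − A·x = (0.484, -0.001); ∞-norm = 0.484

0.484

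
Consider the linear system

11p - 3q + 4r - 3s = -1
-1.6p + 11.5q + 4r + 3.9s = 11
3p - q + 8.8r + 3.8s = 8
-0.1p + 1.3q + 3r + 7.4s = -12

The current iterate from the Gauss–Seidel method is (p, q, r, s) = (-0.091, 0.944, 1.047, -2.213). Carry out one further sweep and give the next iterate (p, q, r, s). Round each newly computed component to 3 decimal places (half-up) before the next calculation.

(-0.818, 1.229, 2.283, -2.774)

One sweep:
  p = (-1 - (-3)·0.944 - (4)·1.047 - (-3)·-2.213) / (11) = -0.818
  q = (11 - (-1.6)·-0.818 - (4)·1.047 - (3.9)·-2.213) / (11.5) = 1.229
  r = (8 - (3)·-0.818 - (-1)·1.229 - (3.8)·-2.213) / (8.8) = 2.283
  s = (-12 - (-0.1)·-0.818 - (1.3)·1.229 - (3)·2.283) / (7.4) = -2.774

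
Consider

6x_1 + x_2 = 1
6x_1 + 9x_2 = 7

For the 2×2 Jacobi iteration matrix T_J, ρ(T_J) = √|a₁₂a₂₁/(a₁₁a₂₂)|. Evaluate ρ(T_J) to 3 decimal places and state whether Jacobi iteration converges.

a₁₂a₂₁/(a₁₁a₂₂) = (1)·(6) / ((6)·(9)) = 0.111111
ρ = √|0.111111| = √0.111111 = 0.333
ρ < 1, so Jacobi converges

0.333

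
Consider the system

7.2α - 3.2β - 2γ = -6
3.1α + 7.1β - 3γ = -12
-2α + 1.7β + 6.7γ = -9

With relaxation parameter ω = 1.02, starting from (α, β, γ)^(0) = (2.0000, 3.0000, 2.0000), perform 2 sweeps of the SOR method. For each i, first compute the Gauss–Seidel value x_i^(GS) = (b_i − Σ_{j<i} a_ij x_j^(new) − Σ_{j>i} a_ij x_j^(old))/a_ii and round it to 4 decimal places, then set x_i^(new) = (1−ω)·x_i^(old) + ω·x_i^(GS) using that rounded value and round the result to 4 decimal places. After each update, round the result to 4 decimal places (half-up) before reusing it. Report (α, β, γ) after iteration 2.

Iteration 1:
  α: GS value = (-6 - (-3.2)·3.0000 - (-2)·2.0000) / (7.2) = 1.0556;  α ← (1−ω)·2.0000 + ω·1.0556 = 1.0367
  β: GS value = (-12 - (3.1)·1.0367 - (-3)·2.0000) / (7.1) = -1.2977;  β ← (1−ω)·3.0000 + ω·-1.2977 = -1.3837
  γ: GS value = (-9 - (-2)·1.0367 - (1.7)·-1.3837) / (6.7) = -0.6827;  γ ← (1−ω)·2.0000 + ω·-0.6827 = -0.7364
Iteration 2:
  α: GS value = (-6 - (-3.2)·-1.3837 - (-2)·-0.7364) / (7.2) = -1.6529;  α ← (1−ω)·1.0367 + ω·-1.6529 = -1.7067
  β: GS value = (-12 - (3.1)·-1.7067 - (-3)·-0.7364) / (7.1) = -1.2561;  β ← (1−ω)·-1.3837 + ω·-1.2561 = -1.2535
  γ: GS value = (-9 - (-2)·-1.7067 - (1.7)·-1.2535) / (6.7) = -1.5347;  γ ← (1−ω)·-0.7364 + ω·-1.5347 = -1.5507

(-1.7067, -1.2535, -1.5507)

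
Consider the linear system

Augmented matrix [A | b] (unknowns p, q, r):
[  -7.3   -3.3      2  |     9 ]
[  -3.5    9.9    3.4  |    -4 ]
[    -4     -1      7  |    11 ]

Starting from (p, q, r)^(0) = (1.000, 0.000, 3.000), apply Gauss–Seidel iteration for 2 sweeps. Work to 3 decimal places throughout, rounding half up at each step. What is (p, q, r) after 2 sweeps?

Iteration 1:
  p = (9 - (-3.3)·0.000 - (2)·3.000) / (-7.3) = -0.411
  q = (-4 - (-3.5)·-0.411 - (3.4)·3.000) / (9.9) = -1.580
  r = (11 - (-4)·-0.411 - (-1)·-1.580) / (7) = 1.111
Iteration 2:
  p = (9 - (-3.3)·-1.580 - (2)·1.111) / (-7.3) = -0.214
  q = (-4 - (-3.5)·-0.214 - (3.4)·1.111) / (9.9) = -0.861
  r = (11 - (-4)·-0.214 - (-1)·-0.861) / (7) = 1.326

(-0.214, -0.861, 1.326)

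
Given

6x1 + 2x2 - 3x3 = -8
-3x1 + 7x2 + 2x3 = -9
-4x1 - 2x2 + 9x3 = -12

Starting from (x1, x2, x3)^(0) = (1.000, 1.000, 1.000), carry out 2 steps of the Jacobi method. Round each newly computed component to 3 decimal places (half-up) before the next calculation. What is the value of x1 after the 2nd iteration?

Iteration 1:
  x1 = (-8 - (2)·1.000 - (-3)·1.000) / (6) = -1.167
  x2 = (-9 - (-3)·1.000 - (2)·1.000) / (7) = -1.143
  x3 = (-12 - (-4)·1.000 - (-2)·1.000) / (9) = -0.667
Iteration 2:
  x1 = (-8 - (2)·-1.143 - (-3)·-0.667) / (6) = -1.286
  x2 = (-9 - (-3)·-1.167 - (2)·-0.667) / (7) = -1.595
  x3 = (-12 - (-4)·-1.167 - (-2)·-1.143) / (9) = -2.106

-1.286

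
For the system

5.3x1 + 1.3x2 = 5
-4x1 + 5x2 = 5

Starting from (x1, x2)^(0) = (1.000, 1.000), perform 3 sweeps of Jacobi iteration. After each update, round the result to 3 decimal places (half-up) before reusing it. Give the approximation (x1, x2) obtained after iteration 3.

(0.561, 1.402)

Iteration 1:
  x1 = (5 - (1.3)·1.000) / (5.3) = 0.698
  x2 = (5 - (-4)·1.000) / (5) = 1.800
Iteration 2:
  x1 = (5 - (1.3)·1.800) / (5.3) = 0.502
  x2 = (5 - (-4)·0.698) / (5) = 1.558
Iteration 3:
  x1 = (5 - (1.3)·1.558) / (5.3) = 0.561
  x2 = (5 - (-4)·0.502) / (5) = 1.402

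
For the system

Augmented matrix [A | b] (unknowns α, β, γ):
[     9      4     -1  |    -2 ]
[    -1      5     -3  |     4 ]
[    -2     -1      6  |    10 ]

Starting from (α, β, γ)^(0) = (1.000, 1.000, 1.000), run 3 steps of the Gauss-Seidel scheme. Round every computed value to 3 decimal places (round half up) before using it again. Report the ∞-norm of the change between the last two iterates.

Iteration 1:
  α = (-2 - (4)·1.000 - (-1)·1.000) / (9) = -0.556
  β = (4 - (-1)·-0.556 - (-3)·1.000) / (5) = 1.289
  γ = (10 - (-2)·-0.556 - (-1)·1.289) / (6) = 1.696
Iteration 2:
  α = (-2 - (4)·1.289 - (-1)·1.696) / (9) = -0.607
  β = (4 - (-1)·-0.607 - (-3)·1.696) / (5) = 1.696
  γ = (10 - (-2)·-0.607 - (-1)·1.696) / (6) = 1.747
Iteration 3:
  α = (-2 - (4)·1.696 - (-1)·1.747) / (9) = -0.782
  β = (4 - (-1)·-0.782 - (-3)·1.747) / (5) = 1.692
  γ = (10 - (-2)·-0.782 - (-1)·1.692) / (6) = 1.688
Change: (-0.175, -0.004, -0.059) → max |·| = 0.175

0.175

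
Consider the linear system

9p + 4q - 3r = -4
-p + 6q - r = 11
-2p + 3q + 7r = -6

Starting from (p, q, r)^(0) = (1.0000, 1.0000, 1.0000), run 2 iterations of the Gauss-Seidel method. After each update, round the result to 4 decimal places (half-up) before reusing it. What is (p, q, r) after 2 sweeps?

(-1.9033, 1.2106, -1.9198)

Iteration 1:
  p = (-4 - (4)·1.0000 - (-3)·1.0000) / (9) = -0.5556
  q = (11 - (-1)·-0.5556 - (-1)·1.0000) / (6) = 1.9074
  r = (-6 - (-2)·-0.5556 - (3)·1.9074) / (7) = -1.8333
Iteration 2:
  p = (-4 - (4)·1.9074 - (-3)·-1.8333) / (9) = -1.9033
  q = (11 - (-1)·-1.9033 - (-1)·-1.8333) / (6) = 1.2106
  r = (-6 - (-2)·-1.9033 - (3)·1.2106) / (7) = -1.9198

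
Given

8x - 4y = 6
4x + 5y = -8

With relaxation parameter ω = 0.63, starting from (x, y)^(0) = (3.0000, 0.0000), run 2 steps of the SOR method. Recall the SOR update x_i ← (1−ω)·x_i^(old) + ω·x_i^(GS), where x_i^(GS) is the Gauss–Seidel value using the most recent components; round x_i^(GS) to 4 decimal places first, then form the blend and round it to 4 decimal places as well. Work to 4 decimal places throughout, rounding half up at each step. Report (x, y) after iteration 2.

Iteration 1:
  x: GS value = (6 - (-4)·0.0000) / (8) = 0.7500;  x ← (1−ω)·3.0000 + ω·0.7500 = 1.5825
  y: GS value = (-8 - (4)·1.5825) / (5) = -2.8660;  y ← (1−ω)·0.0000 + ω·-2.8660 = -1.8056
Iteration 2:
  x: GS value = (6 - (-4)·-1.8056) / (8) = -0.1528;  x ← (1−ω)·1.5825 + ω·-0.1528 = 0.4893
  y: GS value = (-8 - (4)·0.4893) / (5) = -1.9914;  y ← (1−ω)·-1.8056 + ω·-1.9914 = -1.9227

(0.4893, -1.9227)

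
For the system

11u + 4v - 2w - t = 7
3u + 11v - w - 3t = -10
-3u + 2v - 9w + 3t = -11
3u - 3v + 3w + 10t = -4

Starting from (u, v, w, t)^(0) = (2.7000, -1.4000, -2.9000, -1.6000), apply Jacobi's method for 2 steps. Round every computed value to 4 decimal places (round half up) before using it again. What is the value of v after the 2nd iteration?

-1.2928

Iteration 1:
  u = (7 - (4)·-1.4000 - (-2)·-2.9000 - (-1)·-1.6000) / (11) = 0.4727
  v = (-10 - (3)·2.7000 - (-1)·-2.9000 - (-3)·-1.6000) / (11) = -2.3455
  w = (-11 - (-3)·2.7000 - (2)·-1.4000 - (3)·-1.6000) / (-9) = -0.5222
  t = (-4 - (3)·2.7000 - (-3)·-1.4000 - (3)·-2.9000) / (10) = -0.7600
Iteration 2:
  u = (7 - (4)·-2.3455 - (-2)·-0.5222 - (-1)·-0.7600) / (11) = 1.3252
  v = (-10 - (3)·0.4727 - (-1)·-0.5222 - (-3)·-0.7600) / (11) = -1.2928
  w = (-11 - (-3)·0.4727 - (2)·-2.3455 - (3)·-0.7600) / (-9) = 0.2901
  t = (-4 - (3)·0.4727 - (-3)·-2.3455 - (3)·-0.5222) / (10) = -1.0888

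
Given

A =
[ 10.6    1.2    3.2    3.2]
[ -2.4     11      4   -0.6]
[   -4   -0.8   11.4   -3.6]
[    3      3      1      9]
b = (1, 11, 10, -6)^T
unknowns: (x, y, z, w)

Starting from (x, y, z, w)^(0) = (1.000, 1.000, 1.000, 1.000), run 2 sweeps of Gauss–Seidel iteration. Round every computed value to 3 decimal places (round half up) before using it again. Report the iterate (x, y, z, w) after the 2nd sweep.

Iteration 1:
  x = (1 - (1.2)·1.000 - (3.2)·1.000 - (3.2)·1.000) / (10.6) = -0.623
  y = (11 - (-2.4)·-0.623 - (4)·1.000 - (-0.6)·1.000) / (11) = 0.555
  z = (10 - (-4)·-0.623 - (-0.8)·0.555 - (-3.6)·1.000) / (11.4) = 1.013
  w = (-6 - (3)·-0.623 - (3)·0.555 - (1)·1.013) / (9) = -0.757
Iteration 2:
  x = (1 - (1.2)·0.555 - (3.2)·1.013 - (3.2)·-0.757) / (10.6) = -0.046
  y = (11 - (-2.4)·-0.046 - (4)·1.013 - (-0.6)·-0.757) / (11) = 0.580
  z = (10 - (-4)·-0.046 - (-0.8)·0.580 - (-3.6)·-0.757) / (11.4) = 0.663
  w = (-6 - (3)·-0.046 - (3)·0.580 - (1)·0.663) / (9) = -0.918

(-0.046, 0.580, 0.663, -0.918)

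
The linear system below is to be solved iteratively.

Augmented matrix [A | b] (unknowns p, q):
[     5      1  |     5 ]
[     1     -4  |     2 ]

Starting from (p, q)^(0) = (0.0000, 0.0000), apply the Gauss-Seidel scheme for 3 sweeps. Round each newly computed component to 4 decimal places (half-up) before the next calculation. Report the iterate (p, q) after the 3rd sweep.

(1.0475, -0.2381)

Iteration 1:
  p = (5 - (1)·0.0000) / (5) = 1.0000
  q = (2 - (1)·1.0000) / (-4) = -0.2500
Iteration 2:
  p = (5 - (1)·-0.2500) / (5) = 1.0500
  q = (2 - (1)·1.0500) / (-4) = -0.2375
Iteration 3:
  p = (5 - (1)·-0.2375) / (5) = 1.0475
  q = (2 - (1)·1.0475) / (-4) = -0.2381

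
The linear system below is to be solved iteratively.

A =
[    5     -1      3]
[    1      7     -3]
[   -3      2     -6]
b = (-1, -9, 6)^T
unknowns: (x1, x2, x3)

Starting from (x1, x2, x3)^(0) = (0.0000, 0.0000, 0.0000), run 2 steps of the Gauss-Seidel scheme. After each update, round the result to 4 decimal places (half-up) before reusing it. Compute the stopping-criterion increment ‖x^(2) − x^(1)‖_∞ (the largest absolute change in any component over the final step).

0.6425

Iteration 1:
  x1 = (-1 - (-1)·0.0000 - (3)·0.0000) / (5) = -0.2000
  x2 = (-9 - (1)·-0.2000 - (-3)·0.0000) / (7) = -1.2571
  x3 = (6 - (-3)·-0.2000 - (2)·-1.2571) / (-6) = -1.3190
Iteration 2:
  x1 = (-1 - (-1)·-1.2571 - (3)·-1.3190) / (5) = 0.3400
  x2 = (-9 - (1)·0.3400 - (-3)·-1.3190) / (7) = -1.8996
  x3 = (6 - (-3)·0.3400 - (2)·-1.8996) / (-6) = -1.8032
Change: (0.5400, -0.6425, -0.4842) → max |·| = 0.6425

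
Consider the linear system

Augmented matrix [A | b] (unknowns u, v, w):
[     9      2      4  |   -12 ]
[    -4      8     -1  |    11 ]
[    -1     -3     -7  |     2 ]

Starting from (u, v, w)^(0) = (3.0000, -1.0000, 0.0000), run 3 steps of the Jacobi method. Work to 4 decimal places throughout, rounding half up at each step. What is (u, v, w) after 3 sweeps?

(-0.9034, 0.2825, -0.3580)

Iteration 1:
  u = (-12 - (2)·-1.0000 - (4)·0.0000) / (9) = -1.1111
  v = (11 - (-4)·3.0000 - (-1)·0.0000) / (8) = 2.8750
  w = (2 - (-1)·3.0000 - (-3)·-1.0000) / (-7) = -0.2857
Iteration 2:
  u = (-12 - (2)·2.8750 - (4)·-0.2857) / (9) = -1.8452
  v = (11 - (-4)·-1.1111 - (-1)·-0.2857) / (8) = 0.7837
  w = (2 - (-1)·-1.1111 - (-3)·2.8750) / (-7) = -1.3591
Iteration 3:
  u = (-12 - (2)·0.7837 - (4)·-1.3591) / (9) = -0.9034
  v = (11 - (-4)·-1.8452 - (-1)·-1.3591) / (8) = 0.2825
  w = (2 - (-1)·-1.8452 - (-3)·0.7837) / (-7) = -0.3580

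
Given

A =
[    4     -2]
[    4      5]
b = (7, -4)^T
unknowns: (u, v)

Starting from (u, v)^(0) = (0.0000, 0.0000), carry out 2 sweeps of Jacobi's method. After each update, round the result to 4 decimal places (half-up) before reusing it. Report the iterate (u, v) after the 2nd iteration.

(1.3500, -2.2000)

Iteration 1:
  u = (7 - (-2)·0.0000) / (4) = 1.7500
  v = (-4 - (4)·0.0000) / (5) = -0.8000
Iteration 2:
  u = (7 - (-2)·-0.8000) / (4) = 1.3500
  v = (-4 - (4)·1.7500) / (5) = -2.2000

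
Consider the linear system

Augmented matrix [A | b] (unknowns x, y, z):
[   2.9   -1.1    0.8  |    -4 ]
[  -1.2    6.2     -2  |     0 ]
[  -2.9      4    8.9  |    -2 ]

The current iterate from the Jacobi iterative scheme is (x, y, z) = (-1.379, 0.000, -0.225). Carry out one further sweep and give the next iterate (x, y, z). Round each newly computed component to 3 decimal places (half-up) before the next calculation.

(-1.317, -0.339, -0.674)

One sweep:
  x = (-4 - (-1.1)·0.000 - (0.8)·-0.225) / (2.9) = -1.317
  y = (0 - (-1.2)·-1.379 - (-2)·-0.225) / (6.2) = -0.339
  z = (-2 - (-2.9)·-1.379 - (4)·0.000) / (8.9) = -0.674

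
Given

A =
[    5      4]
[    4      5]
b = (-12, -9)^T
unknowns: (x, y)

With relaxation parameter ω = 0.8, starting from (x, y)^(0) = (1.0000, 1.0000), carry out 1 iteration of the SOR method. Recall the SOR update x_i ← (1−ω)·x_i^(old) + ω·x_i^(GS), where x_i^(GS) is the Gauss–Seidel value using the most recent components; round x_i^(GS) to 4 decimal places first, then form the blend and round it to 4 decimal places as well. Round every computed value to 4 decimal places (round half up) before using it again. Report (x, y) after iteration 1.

(-2.3600, 0.2704)

Iteration 1:
  x: GS value = (-12 - (4)·1.0000) / (5) = -3.2000;  x ← (1−ω)·1.0000 + ω·-3.2000 = -2.3600
  y: GS value = (-9 - (4)·-2.3600) / (5) = 0.0880;  y ← (1−ω)·1.0000 + ω·0.0880 = 0.2704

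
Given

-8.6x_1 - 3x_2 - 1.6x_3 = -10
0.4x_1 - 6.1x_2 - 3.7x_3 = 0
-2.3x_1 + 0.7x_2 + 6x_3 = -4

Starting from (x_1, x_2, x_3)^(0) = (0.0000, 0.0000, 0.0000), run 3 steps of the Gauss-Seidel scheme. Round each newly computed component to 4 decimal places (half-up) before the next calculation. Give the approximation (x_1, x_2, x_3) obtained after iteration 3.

(1.1318, 0.2198, -0.2585)

Iteration 1:
  x_1 = (-10 - (-3)·0.0000 - (-1.6)·0.0000) / (-8.6) = 1.1628
  x_2 = (0 - (0.4)·1.1628 - (-3.7)·0.0000) / (-6.1) = 0.0762
  x_3 = (-4 - (-2.3)·1.1628 - (0.7)·0.0762) / (6) = -0.2298
Iteration 2:
  x_1 = (-10 - (-3)·0.0762 - (-1.6)·-0.2298) / (-8.6) = 1.1790
  x_2 = (0 - (0.4)·1.1790 - (-3.7)·-0.2298) / (-6.1) = 0.2167
  x_3 = (-4 - (-2.3)·1.1790 - (0.7)·0.2167) / (6) = -0.2400
Iteration 3:
  x_1 = (-10 - (-3)·0.2167 - (-1.6)·-0.2400) / (-8.6) = 1.1318
  x_2 = (0 - (0.4)·1.1318 - (-3.7)·-0.2400) / (-6.1) = 0.2198
  x_3 = (-4 - (-2.3)·1.1318 - (0.7)·0.2198) / (6) = -0.2585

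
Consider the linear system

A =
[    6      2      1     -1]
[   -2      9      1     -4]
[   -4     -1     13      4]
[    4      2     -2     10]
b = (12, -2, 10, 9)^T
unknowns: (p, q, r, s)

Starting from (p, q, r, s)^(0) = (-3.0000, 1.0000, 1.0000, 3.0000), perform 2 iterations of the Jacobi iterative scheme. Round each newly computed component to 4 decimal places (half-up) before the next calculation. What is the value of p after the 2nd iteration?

Iteration 1:
  p = (12 - (2)·1.0000 - (1)·1.0000 - (-1)·3.0000) / (6) = 2.0000
  q = (-2 - (-2)·-3.0000 - (1)·1.0000 - (-4)·3.0000) / (9) = 0.3333
  r = (10 - (-4)·-3.0000 - (-1)·1.0000 - (4)·3.0000) / (13) = -1.0000
  s = (9 - (4)·-3.0000 - (2)·1.0000 - (-2)·1.0000) / (10) = 2.1000
Iteration 2:
  p = (12 - (2)·0.3333 - (1)·-1.0000 - (-1)·2.1000) / (6) = 2.4056
  q = (-2 - (-2)·2.0000 - (1)·-1.0000 - (-4)·2.1000) / (9) = 1.2667
  r = (10 - (-4)·2.0000 - (-1)·0.3333 - (4)·2.1000) / (13) = 0.7641
  s = (9 - (4)·2.0000 - (2)·0.3333 - (-2)·-1.0000) / (10) = -0.1667

2.4056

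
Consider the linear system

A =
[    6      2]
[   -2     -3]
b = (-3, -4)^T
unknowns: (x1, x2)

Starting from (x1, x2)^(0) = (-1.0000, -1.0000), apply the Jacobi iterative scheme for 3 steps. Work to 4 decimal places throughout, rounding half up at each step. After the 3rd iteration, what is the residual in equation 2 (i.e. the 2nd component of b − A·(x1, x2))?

0.3703

Iteration 1:
  x1 = (-3 - (2)·-1.0000) / (6) = -0.1667
  x2 = (-4 - (-2)·-1.0000) / (-3) = 2.0000
Iteration 2:
  x1 = (-3 - (2)·2.0000) / (6) = -1.1667
  x2 = (-4 - (-2)·-0.1667) / (-3) = 1.4445
Iteration 3:
  x1 = (-3 - (2)·1.4445) / (6) = -0.9815
  x2 = (-4 - (-2)·-1.1667) / (-3) = 2.1111
Residual b − A·x = (-1.3332, 0.3703)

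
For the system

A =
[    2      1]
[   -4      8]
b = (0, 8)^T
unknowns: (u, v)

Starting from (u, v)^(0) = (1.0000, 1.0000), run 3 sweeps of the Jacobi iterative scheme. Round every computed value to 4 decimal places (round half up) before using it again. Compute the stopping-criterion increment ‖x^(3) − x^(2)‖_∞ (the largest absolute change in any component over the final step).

Iteration 1:
  u = (0 - (1)·1.0000) / (2) = -0.5000
  v = (8 - (-4)·1.0000) / (8) = 1.5000
Iteration 2:
  u = (0 - (1)·1.5000) / (2) = -0.7500
  v = (8 - (-4)·-0.5000) / (8) = 0.7500
Iteration 3:
  u = (0 - (1)·0.7500) / (2) = -0.3750
  v = (8 - (-4)·-0.7500) / (8) = 0.6250
Change: (0.3750, -0.1250) → max |·| = 0.3750

0.3750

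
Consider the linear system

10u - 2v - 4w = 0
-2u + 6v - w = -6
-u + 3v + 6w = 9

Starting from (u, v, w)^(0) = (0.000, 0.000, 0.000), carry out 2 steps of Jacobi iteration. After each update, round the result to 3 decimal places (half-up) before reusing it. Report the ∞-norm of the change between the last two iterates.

Iteration 1:
  u = (0 - (-2)·0.000 - (-4)·0.000) / (10) = 0.000
  v = (-6 - (-2)·0.000 - (-1)·0.000) / (6) = -1.000
  w = (9 - (-1)·0.000 - (3)·0.000) / (6) = 1.500
Iteration 2:
  u = (0 - (-2)·-1.000 - (-4)·1.500) / (10) = 0.400
  v = (-6 - (-2)·0.000 - (-1)·1.500) / (6) = -0.750
  w = (9 - (-1)·0.000 - (3)·-1.000) / (6) = 2.000
Change: (0.400, 0.250, 0.500) → max |·| = 0.500

0.500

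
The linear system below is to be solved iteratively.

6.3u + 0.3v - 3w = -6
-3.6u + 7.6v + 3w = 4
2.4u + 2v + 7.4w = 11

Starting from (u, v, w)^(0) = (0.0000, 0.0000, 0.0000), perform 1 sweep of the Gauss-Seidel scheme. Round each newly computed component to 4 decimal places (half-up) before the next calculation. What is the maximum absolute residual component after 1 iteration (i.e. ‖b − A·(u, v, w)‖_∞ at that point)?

5.3252

Iteration 1:
  u = (-6 - (0.3)·0.0000 - (-3)·0.0000) / (6.3) = -0.9524
  v = (4 - (-3.6)·-0.9524 - (3)·0.0000) / (7.6) = 0.0752
  w = (11 - (2.4)·-0.9524 - (2)·0.0752) / (7.4) = 1.7750
Residual b − A·x = (5.3026, -5.3252, 0.0004); ∞-norm = 5.3252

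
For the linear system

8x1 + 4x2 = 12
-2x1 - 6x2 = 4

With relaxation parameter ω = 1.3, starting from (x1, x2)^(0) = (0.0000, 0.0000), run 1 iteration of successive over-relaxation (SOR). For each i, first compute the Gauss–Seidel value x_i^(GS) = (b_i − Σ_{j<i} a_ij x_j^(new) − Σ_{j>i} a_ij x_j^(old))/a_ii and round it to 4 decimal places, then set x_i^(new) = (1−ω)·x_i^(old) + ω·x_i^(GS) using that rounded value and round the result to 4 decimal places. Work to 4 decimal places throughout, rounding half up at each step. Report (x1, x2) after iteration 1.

(1.9500, -1.7117)

Iteration 1:
  x1: GS value = (12 - (4)·0.0000) / (8) = 1.5000;  x1 ← (1−ω)·0.0000 + ω·1.5000 = 1.9500
  x2: GS value = (4 - (-2)·1.9500) / (-6) = -1.3167;  x2 ← (1−ω)·0.0000 + ω·-1.3167 = -1.7117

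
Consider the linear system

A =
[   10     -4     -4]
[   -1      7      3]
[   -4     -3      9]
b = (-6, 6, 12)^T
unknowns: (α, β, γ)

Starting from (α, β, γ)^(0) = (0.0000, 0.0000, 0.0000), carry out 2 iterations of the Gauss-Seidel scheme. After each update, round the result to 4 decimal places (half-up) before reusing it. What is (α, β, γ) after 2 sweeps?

Iteration 1:
  α = (-6 - (-4)·0.0000 - (-4)·0.0000) / (10) = -0.6000
  β = (6 - (-1)·-0.6000 - (3)·0.0000) / (7) = 0.7714
  γ = (12 - (-4)·-0.6000 - (-3)·0.7714) / (9) = 1.3238
Iteration 2:
  α = (-6 - (-4)·0.7714 - (-4)·1.3238) / (10) = 0.2381
  β = (6 - (-1)·0.2381 - (3)·1.3238) / (7) = 0.3238
  γ = (12 - (-4)·0.2381 - (-3)·0.3238) / (9) = 1.5471

(0.2381, 0.3238, 1.5471)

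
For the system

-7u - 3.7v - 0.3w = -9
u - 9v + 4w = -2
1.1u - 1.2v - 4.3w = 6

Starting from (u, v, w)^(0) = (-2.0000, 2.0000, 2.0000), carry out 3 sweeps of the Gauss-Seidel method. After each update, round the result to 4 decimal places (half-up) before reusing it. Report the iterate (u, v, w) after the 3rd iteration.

Iteration 1:
  u = (-9 - (-3.7)·2.0000 - (-0.3)·2.0000) / (-7) = 0.1429
  v = (-2 - (1)·0.1429 - (4)·2.0000) / (-9) = 1.1270
  w = (6 - (1.1)·0.1429 - (-1.2)·1.1270) / (-4.3) = -1.6733
Iteration 2:
  u = (-9 - (-3.7)·1.1270 - (-0.3)·-1.6733) / (-7) = 0.7617
  v = (-2 - (1)·0.7617 - (4)·-1.6733) / (-9) = -0.4368
  w = (6 - (1.1)·0.7617 - (-1.2)·-0.4368) / (-4.3) = -1.0786
Iteration 3:
  u = (-9 - (-3.7)·-0.4368 - (-0.3)·-1.0786) / (-7) = 1.5628
  v = (-2 - (1)·1.5628 - (4)·-1.0786) / (-9) = -0.0835
  w = (6 - (1.1)·1.5628 - (-1.2)·-0.0835) / (-4.3) = -0.9723

(1.5628, -0.0835, -0.9723)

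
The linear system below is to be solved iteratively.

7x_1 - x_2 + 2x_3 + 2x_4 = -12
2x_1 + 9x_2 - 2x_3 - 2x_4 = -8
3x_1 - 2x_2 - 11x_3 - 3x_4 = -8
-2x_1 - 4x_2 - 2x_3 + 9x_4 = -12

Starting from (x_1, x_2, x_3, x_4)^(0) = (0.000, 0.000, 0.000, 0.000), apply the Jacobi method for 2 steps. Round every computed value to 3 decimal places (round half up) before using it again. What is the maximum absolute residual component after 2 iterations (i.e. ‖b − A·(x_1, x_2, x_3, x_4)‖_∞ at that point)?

Iteration 1:
  x_1 = (-12 - (-1)·0.000 - (2)·0.000 - (2)·0.000) / (7) = -1.714
  x_2 = (-8 - (2)·0.000 - (-2)·0.000 - (-2)·0.000) / (9) = -0.889
  x_3 = (-8 - (3)·0.000 - (-2)·0.000 - (-3)·0.000) / (-11) = 0.727
  x_4 = (-12 - (-2)·0.000 - (-4)·0.000 - (-2)·0.000) / (9) = -1.333
Iteration 2:
  x_1 = (-12 - (-1)·-0.889 - (2)·0.727 - (2)·-1.333) / (7) = -1.668
  x_2 = (-8 - (2)·-1.714 - (-2)·0.727 - (-2)·-1.333) / (9) = -0.643
  x_3 = (-8 - (3)·-1.714 - (-2)·-0.889 - (-3)·-1.333) / (-11) = 0.785
  x_4 = (-12 - (-2)·-1.714 - (-4)·-0.889 - (-2)·0.727) / (9) = -1.948
Residual b − A·x = (1.359, -1.203, -1.491, 1.194); ∞-norm = 1.491

1.491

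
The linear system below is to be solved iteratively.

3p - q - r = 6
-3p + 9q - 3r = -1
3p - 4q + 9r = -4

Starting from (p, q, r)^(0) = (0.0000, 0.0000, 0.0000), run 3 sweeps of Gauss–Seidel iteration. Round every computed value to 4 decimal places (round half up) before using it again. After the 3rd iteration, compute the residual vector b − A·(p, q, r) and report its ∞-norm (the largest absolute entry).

Iteration 1:
  p = (6 - (-1)·0.0000 - (-1)·0.0000) / (3) = 2.0000
  q = (-1 - (-3)·2.0000 - (-3)·0.0000) / (9) = 0.5556
  r = (-4 - (3)·2.0000 - (-4)·0.5556) / (9) = -0.8642
Iteration 2:
  p = (6 - (-1)·0.5556 - (-1)·-0.8642) / (3) = 1.8971
  q = (-1 - (-3)·1.8971 - (-3)·-0.8642) / (9) = 0.2332
  r = (-4 - (3)·1.8971 - (-4)·0.2332) / (9) = -0.9732
Iteration 3:
  p = (6 - (-1)·0.2332 - (-1)·-0.9732) / (3) = 1.7533
  q = (-1 - (-3)·1.7533 - (-3)·-0.9732) / (9) = 0.1489
  r = (-4 - (3)·1.7533 - (-4)·0.1489) / (9) = -0.9627
Residual b − A·x = (-0.0737, 0.0317, 0.0000); ∞-norm = 0.0737

0.0737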